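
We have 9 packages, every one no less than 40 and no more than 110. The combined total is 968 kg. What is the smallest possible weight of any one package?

88

Minimizing one value means maximizing the remaining 8.
The other 8 contribute at most 8 × 110 = 880, leaving at least 968 − 880 = 88.
Since 88 ≥ 40, this is achievable: one at 88 and 8 at 110.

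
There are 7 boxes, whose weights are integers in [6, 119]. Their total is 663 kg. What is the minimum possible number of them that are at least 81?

3

If only k of them are at least 81, the other 7 − k are at most 80, so the total is at most k·119 + (7 − k)·80.
This must reach 663, so k·119 + (7 − k)·80 ≥ 663, giving k ≥ 3.
Exactly 3 works: 3 values at 119 and 4 at 80 total 677; lower one of the high values by 14 (still ≥ 81) to hit 663.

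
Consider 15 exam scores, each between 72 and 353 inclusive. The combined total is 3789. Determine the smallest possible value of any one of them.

Minimizing one value means maximizing the remaining 14.
The other 14 can take up 14 × 353 = 4942 ≥ 3789 − 72, so one score can sit at its floor of 72.
Achievable: one at 72 and the other 14 totalling 3717, which fits since 14 × 72 ≤ 3717 ≤ 14 × 353.

72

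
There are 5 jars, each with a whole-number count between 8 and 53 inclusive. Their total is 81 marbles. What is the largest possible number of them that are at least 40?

With k values at 40 or above and the rest at least 8, the sum is at least 40 + 32k.
Since the sum is 81, we need 32k ≤ 41, i.e. k ≤ 1.
k = 1 is achieved by 1 value at 40 and 4 at 8, total 72; add 9 to one value (staying below 40) to reach 81.

1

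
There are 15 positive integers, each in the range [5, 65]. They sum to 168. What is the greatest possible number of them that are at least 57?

1

If k of the values are ≥ 57, the total is ≥ 57k + 5(15 − k).
Setting 57k + 5(15 − k) ≤ 168 gives 52k ≤ 93, so k ≤ 1.
k = 1 is achieved by 1 value at 57 and 14 at 5, total 127; add 41 to one value (staying below 57) to reach 168.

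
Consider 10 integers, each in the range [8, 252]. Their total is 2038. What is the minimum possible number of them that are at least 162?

5

Each value short of 162 is at most 161, costing at least 252 − 161 = 91 against the maximum total of 2520.
We can afford to lose at most 2520 − 2038 = 482, so at most ⌊482/91⌋ = 5 fall short, and at least 5 are ≥ 162.
Exactly 5 works: 5 values at 252 and 5 at 161 total 2065; lower one of the high values by 27 (still ≥ 162) to hit 2038.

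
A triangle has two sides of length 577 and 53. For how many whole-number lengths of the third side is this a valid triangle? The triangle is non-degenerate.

The triangle inequality gives |577 − 53| < c < 577 + 53, i.e. 524 < c < 630.
So c can be any integer from 525 to 629: 105 values.

105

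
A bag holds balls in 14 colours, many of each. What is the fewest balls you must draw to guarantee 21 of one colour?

281

In the worst case you draw 20 of each of the 14 colours: 14 × 20 = 280.
One more forces 21 of some colour, so 280 + 1 = 281.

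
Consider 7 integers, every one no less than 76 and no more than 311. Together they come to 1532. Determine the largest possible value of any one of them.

To make one integer as large as possible, make the other 6 as small as possible.
The other 6 contribute at least 6 × 76 = 456, leaving at most 1532 − 456 = 1076.
But each integer is capped at 311, so the maximum is 311.
Achievable: one at 311 and the other 6 totalling 1221, which fits since 6 × 76 ≤ 1221 ≤ 6 × 311.

311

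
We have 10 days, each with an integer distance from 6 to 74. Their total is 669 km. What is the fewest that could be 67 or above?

Suppose at most 10 − j of them reach 67; then j values are ≤ 66 and the rest ≤ 74.
The total is then ≤ 66·j + 74·(10 − j) = 740 − 8j. For this to be ≥ 669 we need j ≤ 8, so at least 10 − 8 = 2 must reach 67.
Exactly 2 works: 2 values at 74 and 8 at 66 total 676; lower one of the high values by 7 (still ≥ 67) to hit 669.

2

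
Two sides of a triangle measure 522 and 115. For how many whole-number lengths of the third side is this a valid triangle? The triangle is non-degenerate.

The triangle inequality gives |522 − 115| < c < 522 + 115, i.e. 407 < c < 637.
So c can be any integer from 408 to 636: 229 values.

229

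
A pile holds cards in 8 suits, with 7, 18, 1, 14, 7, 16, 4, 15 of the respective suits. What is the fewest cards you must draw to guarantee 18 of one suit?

82

In the worst case you take as many as possible of each suit without reaching 18: 7 + 17 + 1 + 14 + 7 + 16 + 4 + 15 = 81.
The next one must give 18 of some suit, so 81 + 1 = 82.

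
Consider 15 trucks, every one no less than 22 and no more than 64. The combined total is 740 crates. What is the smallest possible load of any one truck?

22

Minimizing one value means maximizing the remaining 14.
The other 14 can take up 14 × 64 = 896 ≥ 740 − 22, so one truck can sit at its floor of 22.
Achievable: one at 22 and the other 14 totalling 718, which fits since 14 × 22 ≤ 718 ≤ 14 × 64.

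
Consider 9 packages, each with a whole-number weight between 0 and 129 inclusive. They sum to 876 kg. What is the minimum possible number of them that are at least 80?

4

If only k of them are at least 80, the other 9 − k are at most 79, so the total is at most k·129 + (9 − k)·79.
This must reach 876, so k·129 + (9 − k)·79 ≥ 876, giving k ≥ 4.
Exactly 4 works: 4 values at 129 and 5 at 79 total 911; lower one of the high values by 35 (still ≥ 80) to hit 876.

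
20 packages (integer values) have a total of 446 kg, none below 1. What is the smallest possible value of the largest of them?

23

The average is 446/20 > 22, so not all 20 can be 22 or less; the largest is ≥ 23.
Achievable: 6 of them at 23 and 14 at 22 total 446.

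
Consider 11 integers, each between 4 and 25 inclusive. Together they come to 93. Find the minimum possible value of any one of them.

4

Minimizing one value means maximizing the remaining 10.
The other 10 can take up 10 × 25 = 250 ≥ 93 − 4, so one integer can sit at its floor of 4.
Achievable: one at 4 and the other 10 totalling 89, which fits since 10 × 4 ≤ 89 ≤ 10 × 25.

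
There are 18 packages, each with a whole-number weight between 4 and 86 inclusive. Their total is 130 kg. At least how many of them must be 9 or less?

9

Let j be the number exceeding 9. Then the total is ≥ 10·j + 4·(18 − j) = 72 + 6j.
So 6j ≤ 58 and j ≤ 9; hence at least 18 − 9 = 9 are ≤ 9.
Exactly 9 works: 9 values at 4 and 9 at 10 total 126; raise one of the low values by 4 (still ≤ 9) to hit 130.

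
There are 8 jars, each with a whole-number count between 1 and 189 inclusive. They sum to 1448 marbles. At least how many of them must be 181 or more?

1

Suppose at most 8 − j of them reach 181; then j values are ≤ 180 and the rest ≤ 189.
The total is then ≤ 180·j + 189·(8 − j) = 1512 − 9j. For this to be ≥ 1448 we need j ≤ 7, so at least 8 − 7 = 1 must reach 181.
Exactly 1 works: 1 value at 189 and 7 at 180 total 1449; lower one of the high values by 1 (still ≥ 181) to hit 1448.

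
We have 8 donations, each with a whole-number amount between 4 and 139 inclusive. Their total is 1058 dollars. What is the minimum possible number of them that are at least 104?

7

If only k of them are at least 104, the other 8 − k are at most 103, so the total is at most k·139 + (8 − k)·103.
This must reach 1058, so k·139 + (8 − k)·103 ≥ 1058, giving k ≥ 7.
Exactly 7 works: 7 values at 139 and 1 at 103 total 1076; lower one of the high values by 18 (still ≥ 104) to hit 1058.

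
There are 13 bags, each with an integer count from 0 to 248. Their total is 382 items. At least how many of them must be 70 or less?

8

Let j be the number exceeding 70. Then the total is ≥ 71·j + 0·(13 − j) = 0 + 71j.
So 71j ≤ 382 and j ≤ 5; hence at least 13 − 5 = 8 are ≤ 70.
Exactly 8 works: 8 values at 0 and 5 at 71 total 355; raise one of the low values by 27 (still ≤ 70) to hit 382.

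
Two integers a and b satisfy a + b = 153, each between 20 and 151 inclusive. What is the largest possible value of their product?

For a fixed sum, the product ab is largest when a and b are as close as possible.
Taking a = 76 and b = 77 (both in [20, 151]) gives ab = 5852.

5852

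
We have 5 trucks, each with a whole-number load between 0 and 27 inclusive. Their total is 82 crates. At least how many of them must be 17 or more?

Suppose at most 5 − j of them reach 17; then j values are ≤ 16 and the rest ≤ 27.
The total is then ≤ 16·j + 27·(5 − j) = 135 − 11j. For this to be ≥ 82 we need j ≤ 4, so at least 5 − 4 = 1 must reach 17.
Exactly 1 works: 1 value at 27 and 4 at 16 total 91; lower one of the high values by 9 (still ≥ 17) to hit 82.

1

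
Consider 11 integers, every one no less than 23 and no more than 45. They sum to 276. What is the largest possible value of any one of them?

45

Maximizing one value means minimizing the remaining 10.
The other 10 contribute at least 10 × 23 = 230, leaving at most 276 − 230 = 46.
But each integer is capped at 45, so the maximum is 45.
Achievable: one at 45 and the other 10 totalling 231, which fits since 10 × 23 ≤ 231 ≤ 10 × 45.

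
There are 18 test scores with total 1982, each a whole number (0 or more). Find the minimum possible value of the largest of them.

The 18 values sum to 1982, so their maximum is at least ⌈1982/18⌉ = 111.
Achievable: 2 of them at 111 and 16 at 110 total 1982.

111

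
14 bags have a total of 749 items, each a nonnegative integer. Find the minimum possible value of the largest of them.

54

If every one of the 14 were at most 53, the total would be at most 14 × 53 = 742 < 749.
Equality holds with 7 values of 54 and 7 values of 53.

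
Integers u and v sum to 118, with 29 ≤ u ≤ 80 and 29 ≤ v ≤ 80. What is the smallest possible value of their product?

For a fixed sum, uv is smallest when u and v are as far apart as possible.
The extreme feasible split is u = 38, v = 80, giving uv = 3040.

3040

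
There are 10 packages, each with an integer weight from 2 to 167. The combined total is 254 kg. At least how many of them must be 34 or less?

3

Let j be the number exceeding 34. Then the total is ≥ 35·j + 2·(10 − j) = 20 + 33j.
So 33j ≤ 234 and j ≤ 7; hence at least 10 − 7 = 3 are ≤ 34.
Exactly 3 works: 3 values at 2 and 7 at 35 total 251; raise one of the low values by 3 (still ≤ 34) to hit 254.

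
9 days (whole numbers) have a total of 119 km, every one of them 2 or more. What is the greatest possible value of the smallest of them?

If every one of the 9 were at least 14, the total would be at least 9 × 14 = 126 > 119.
Achievable: 7 of them at 13 and 2 at 14 total 119.

13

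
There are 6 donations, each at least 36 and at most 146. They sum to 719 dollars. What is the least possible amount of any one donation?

36

To make one donation as small as possible, make the other 5 as large as possible.
The other 5 can take up 5 × 146 = 730 ≥ 719 − 36, so one donation can sit at its floor of 36.
Achievable: one at 36 and the other 5 totalling 683, which fits since 5 × 36 ≤ 683 ≤ 5 × 146.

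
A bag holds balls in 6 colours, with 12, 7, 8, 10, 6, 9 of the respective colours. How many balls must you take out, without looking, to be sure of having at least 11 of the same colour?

51

In the worst case you take as many as possible of each colour without reaching 11: 10 + 7 + 8 + 10 + 6 + 9 = 50.
The next one must give 11 of some colour, so 50 + 1 = 51.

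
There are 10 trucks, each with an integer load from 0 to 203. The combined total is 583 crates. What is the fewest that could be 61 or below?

1

If only k of them are at most 61, the other 10 − k are at least 62, so the total is at least (10 − k)·62 + k·0.
This is ≤ 583, so (10 − k)·62 + 0k ≤ 583, which gives k ≥ 1.
Exactly 1 works: 1 value at 0 and 9 at 62 total 558; raise one of the low values by 25 (still ≤ 61) to hit 583.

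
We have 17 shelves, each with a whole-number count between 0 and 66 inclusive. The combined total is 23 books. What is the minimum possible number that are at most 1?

6

Let j be the number exceeding 1. Then the total is ≥ 2·j + 0·(17 − j) = 0 + 2j.
So 2j ≤ 23 and j ≤ 11; hence at least 17 − 11 = 6 are ≤ 1.
Exactly 6 works: 6 values at 0 and 11 at 2 total 22; raise one of the low values by 1 (still ≤ 1) to hit 23.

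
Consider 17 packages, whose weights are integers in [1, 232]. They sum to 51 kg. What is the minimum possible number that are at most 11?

14

Each value above 11 is at least 12, contributing at least 12 − 1 = 11 above the floor 1.
The sum exceeds the floor total 17 by 34, so at most ⌊34/11⌋ = 3 exceed 11, and at least 14 are ≤ 11.
Exactly 14 works: 14 values at 1 and 3 at 12 total 50; raise one of the low values by 1 (still ≤ 11) to hit 51.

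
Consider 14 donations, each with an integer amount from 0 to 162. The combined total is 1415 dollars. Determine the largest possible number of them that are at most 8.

5

Each value at 8 or below falls at least 162 − 8 = 154 short of the ceiling 162.
The ceiling total is 14 × 162 = 2268, and we need 1415, so at most ⌊(2268 − 1415)/154⌋ = 5 can be that low.
k = 5 is achieved by 5 values at 8 and 9 at 162, total 1498; lower one of the 162's by 83 (still > 8) to reach 1415.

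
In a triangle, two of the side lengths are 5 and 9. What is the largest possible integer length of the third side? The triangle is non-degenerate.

The third side must be less than 5 + 9 = 14.
The largest integer below 14 is 13.

13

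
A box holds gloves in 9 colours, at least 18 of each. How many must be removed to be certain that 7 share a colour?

55

In the worst case you draw 6 of each of the 9 colours: 9 × 6 = 54.
One more forces 7 of some colour, so 54 + 1 = 55.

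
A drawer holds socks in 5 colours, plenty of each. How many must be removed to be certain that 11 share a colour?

51

You could draw 10 of every colour without reaching 11 of any — 50 in all.
One more forces 11 of some colour, so 50 + 1 = 51.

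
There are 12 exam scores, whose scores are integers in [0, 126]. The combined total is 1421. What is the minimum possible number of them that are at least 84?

If only k of them are at least 84, the other 12 − k are at most 83, so the total is at most k·126 + (12 − k)·83.
This must reach 1421, so k·126 + (12 − k)·83 ≥ 1421, giving k ≥ 10.
Exactly 10 works: 10 values at 126 and 2 at 83 total 1426; lower one of the high values by 5 (still ≥ 84) to hit 1421.

10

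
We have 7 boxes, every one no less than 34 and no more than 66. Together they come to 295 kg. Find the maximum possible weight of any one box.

66

To make one box as large as possible, make the other 6 as small as possible.
The other 6 contribute at least 6 × 34 = 204, leaving at most 295 − 204 = 91.
But each box is capped at 66, so the maximum is 66.
Achievable: one at 66 and the other 6 totalling 229, which fits since 6 × 34 ≤ 229 ≤ 6 × 66.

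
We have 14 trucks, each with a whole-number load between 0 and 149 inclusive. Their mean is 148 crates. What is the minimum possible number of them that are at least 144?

12

The total is 14 × 148 = 2072.
Each value short of 144 is at most 143, costing at least 149 − 143 = 6 against the maximum total of 2086.
We can afford to lose at most 2086 − 2072 = 14, so at most ⌊14/6⌋ = 2 fall short, and at least 12 are ≥ 144.
Exactly 12 works: 12 values at 149 and 2 at 143 total 2074; lower one of the high values by 2 (still ≥ 144) to hit 2072.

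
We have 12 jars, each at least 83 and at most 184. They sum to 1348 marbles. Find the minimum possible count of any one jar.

Minimizing one value means maximizing the remaining 11.
The other 11 can take up 11 × 184 = 2024 ≥ 1348 − 83, so one jar can sit at its floor of 83.
Achievable: one at 83 and the other 11 totalling 1265, which fits since 11 × 83 ≤ 1265 ≤ 11 × 184.

83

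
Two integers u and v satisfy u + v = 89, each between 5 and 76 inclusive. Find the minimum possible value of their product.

988

For a fixed sum, uv is smallest when u and v are as far apart as possible.
The extreme feasible split is u = 13, v = 76, giving uv = 988.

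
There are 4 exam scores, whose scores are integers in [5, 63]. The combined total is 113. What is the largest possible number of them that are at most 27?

Suppose k of them are at most 27. Those contribute at most 27 each and the rest at most 63 each.
So the total is at most 27k + 63(4 − k) = 252 − 36k. This must still be ≥ 113, so k ≤ 3.
k = 3 is achieved by 3 values at 27 and 1 at 63, total 144; lower one of the 63's by 31 (still > 27) to reach 113.

3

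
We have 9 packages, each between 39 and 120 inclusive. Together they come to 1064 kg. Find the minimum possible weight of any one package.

104

To make one package as small as possible, make the other 8 as large as possible.
The other 8 contribute at most 8 × 120 = 960, leaving at least 1064 − 960 = 104.
Since 104 ≥ 39, this is achievable: one at 104 and 8 at 120.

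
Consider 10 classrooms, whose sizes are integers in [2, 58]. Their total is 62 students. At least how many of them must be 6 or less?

2

Let j be the number exceeding 6. Then the total is ≥ 7·j + 2·(10 − j) = 20 + 5j.
So 5j ≤ 42 and j ≤ 8; hence at least 10 − 8 = 2 are ≤ 6.
Exactly 2 works: 2 values at 2 and 8 at 7 total 60; raise one of the low values by 2 (still ≤ 6) to hit 62.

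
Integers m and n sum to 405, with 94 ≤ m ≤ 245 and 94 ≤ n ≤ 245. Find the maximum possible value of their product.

41006

mn = m(405 − m) is maximized when m is as near 405/2 as the bounds allow.
Taking m = 202 and n = 203 (both in [94, 245]) gives mn = 41006.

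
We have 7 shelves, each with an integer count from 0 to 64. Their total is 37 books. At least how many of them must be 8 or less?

Each value above 8 is at least 9, contributing at least 9 − 0 = 9 above the floor 0.
The sum exceeds the floor total 0 by 37, so at most ⌊37/9⌋ = 4 exceed 8, and at least 3 are ≤ 8.
Exactly 3 works: 3 values at 0 and 4 at 9 total 36; raise one of the low values by 1 (still ≤ 8) to hit 37.

3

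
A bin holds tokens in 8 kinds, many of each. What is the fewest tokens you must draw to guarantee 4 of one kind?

25

In the worst case you draw 3 of each of the 8 kinds: 8 × 3 = 24.
One more forces 4 of some kind, so 24 + 1 = 25.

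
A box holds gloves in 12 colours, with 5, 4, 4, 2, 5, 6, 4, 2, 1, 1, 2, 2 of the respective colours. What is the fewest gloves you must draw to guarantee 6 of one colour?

38

In the worst case you take as many as possible of each colour without reaching 6: 5 + 4 + 4 + 2 + 5 + 5 + 4 + 2 + 1 + 1 + 2 + 2 = 37.
The next one must give 6 of some colour, so 37 + 1 = 38.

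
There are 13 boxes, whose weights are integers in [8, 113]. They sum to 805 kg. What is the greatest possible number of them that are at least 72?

10

With k values at 72 or above and the rest at least 8, the sum is at least 104 + 64k.
Since the sum is 805, we need 64k ≤ 701, i.e. k ≤ 10.
k = 10 is achieved by 10 values at 72 and 3 at 8, total 744; add 61 to one value (staying below 72) to reach 805.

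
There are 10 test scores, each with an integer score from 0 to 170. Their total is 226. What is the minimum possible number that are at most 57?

Let j be the number exceeding 57. Then the total is ≥ 58·j + 0·(10 − j) = 0 + 58j.
So 58j ≤ 226 and j ≤ 3; hence at least 10 − 3 = 7 are ≤ 57.
Exactly 7 works: 7 values at 0 and 3 at 58 total 174; raise one of the low values by 52 (still ≤ 57) to hit 226.

7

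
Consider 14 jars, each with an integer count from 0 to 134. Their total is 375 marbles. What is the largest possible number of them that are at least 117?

3

With k values at 117 or above and the rest at least 0, the sum is at least 0 + 117k.
Since the sum is 375, we need 117k ≤ 375, i.e. k ≤ 3.
k = 3 is achieved by 3 values at 117 and 11 at 0, total 351; add 24 to one value (staying below 117) to reach 375.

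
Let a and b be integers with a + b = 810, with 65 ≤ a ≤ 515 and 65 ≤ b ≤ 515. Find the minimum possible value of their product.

151925

Since a + b is fixed, pushing one of them to its bound minimizes the product.
The extreme feasible split is a = 295, b = 515, giving ab = 151925.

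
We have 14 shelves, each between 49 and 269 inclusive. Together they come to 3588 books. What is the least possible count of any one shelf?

To make one shelf as small as possible, make the other 13 as large as possible.
The other 13 contribute at most 13 × 269 = 3497, leaving at least 3588 − 3497 = 91.
Since 91 ≥ 49, this is achievable: one at 91 and 13 at 269.

91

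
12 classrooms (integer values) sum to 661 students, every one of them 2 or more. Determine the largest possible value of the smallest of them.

If every one of the 12 were at least 56, the total would be at least 12 × 56 = 672 > 661.
Equality holds with 11 values of 55 and 1 value of 56.

55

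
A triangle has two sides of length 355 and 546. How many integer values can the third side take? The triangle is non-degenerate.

709

The triangle inequality gives |355 − 546| < c < 355 + 546, i.e. 191 < c < 901.
So c can be any integer from 192 to 900: 709 values.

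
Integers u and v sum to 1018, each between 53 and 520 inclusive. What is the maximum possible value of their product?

259081

For a fixed sum, the product uv is largest when u and v are as close as possible.
Taking u = 509 and v = 509 (both in [53, 520]) gives uv = 259081.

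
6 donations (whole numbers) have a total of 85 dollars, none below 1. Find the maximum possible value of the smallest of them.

If every one of the 6 were at least 15, the total would be at least 6 × 15 = 90 > 85.
Achievable: 5 of them at 14 and 1 at 15 total 85.

14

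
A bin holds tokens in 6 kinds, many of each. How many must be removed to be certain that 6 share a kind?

You could draw 5 of every kind without reaching 6 of any — 30 in all.
One more forces 6 of some kind, so 30 + 1 = 31.

31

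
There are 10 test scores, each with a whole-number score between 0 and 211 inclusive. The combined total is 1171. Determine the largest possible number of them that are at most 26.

Each value at 26 or below falls at least 211 − 26 = 185 short of the ceiling 211.
The ceiling total is 10 × 211 = 2110, and we need 1171, so at most ⌊(2110 − 1171)/185⌋ = 5 can be that low.
k = 5 is achieved by 5 values at 26 and 5 at 211, total 1185; lower one of the 211's by 14 (still > 26) to reach 1171.

5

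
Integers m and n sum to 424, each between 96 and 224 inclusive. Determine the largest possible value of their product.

44944

With m + n fixed, mn peaks when the two are closest together.
Taking m = 212 and n = 212 (both in [96, 224]) gives mn = 44944.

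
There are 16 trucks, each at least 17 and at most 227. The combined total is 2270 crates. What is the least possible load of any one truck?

17

Minimizing one value means maximizing the remaining 15.
The other 15 can take up 15 × 227 = 3405 ≥ 2270 − 17, so one truck can sit at its floor of 17.
Achievable: one at 17 and the other 15 totalling 2253, which fits since 15 × 17 ≤ 2253 ≤ 15 × 227.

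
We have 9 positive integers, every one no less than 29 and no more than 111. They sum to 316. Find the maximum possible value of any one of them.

Maximizing one value means minimizing the remaining 8.
The other 8 contribute at least 8 × 29 = 232, leaving at most 316 − 232 = 84.
Since 84 ≤ 111, this is achievable: one at 84 and 8 at 29.

84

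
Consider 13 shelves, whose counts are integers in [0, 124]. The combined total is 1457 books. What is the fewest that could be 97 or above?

8

If only k of them are at least 97, the other 13 − k are at most 96, so the total is at most k·124 + (13 − k)·96.
This must reach 1457, so k·124 + (13 − k)·96 ≥ 1457, giving k ≥ 8.
Exactly 8 works: 8 values at 124 and 5 at 96 total 1472; lower one of the high values by 15 (still ≥ 97) to hit 1457.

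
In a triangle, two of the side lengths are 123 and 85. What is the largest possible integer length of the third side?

The third side must be less than 123 + 85 = 208.
The largest integer below 208 is 207.

207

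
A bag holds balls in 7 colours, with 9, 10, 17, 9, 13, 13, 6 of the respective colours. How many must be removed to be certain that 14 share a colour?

In the worst case you take as many as possible of each colour without reaching 14: 9 + 10 + 13 + 9 + 13 + 13 + 6 = 73.
The next one must give 14 of some colour, so 73 + 1 = 74.

74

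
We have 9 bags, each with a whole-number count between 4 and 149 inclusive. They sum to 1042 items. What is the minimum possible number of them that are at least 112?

Each value short of 112 is at most 111, costing at least 149 − 111 = 38 against the maximum total of 1341.
We can afford to lose at most 1341 − 1042 = 299, so at most ⌊299/38⌋ = 7 fall short, and at least 2 are ≥ 112.
Exactly 2 works: 2 values at 149 and 7 at 111 total 1075; lower one of the high values by 33 (still ≥ 112) to hit 1042.

2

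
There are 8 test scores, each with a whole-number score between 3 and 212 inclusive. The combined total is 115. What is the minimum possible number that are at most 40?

Let j be the number exceeding 40. Then the total is ≥ 41·j + 3·(8 − j) = 24 + 38j.
So 38j ≤ 91 and j ≤ 2; hence at least 8 − 2 = 6 are ≤ 40.
Exactly 6 works: 6 values at 3 and 2 at 41 total 100; raise one of the low values by 15 (still ≤ 40) to hit 115.

6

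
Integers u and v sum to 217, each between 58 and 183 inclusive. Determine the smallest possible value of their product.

uv = u(217 − u) is concave in u, so over [58, 159] it is minimized at an endpoint.
At the endpoint u = 58, v = 217 − 58 = 159, so uv = 58 × 159 = 9222.

9222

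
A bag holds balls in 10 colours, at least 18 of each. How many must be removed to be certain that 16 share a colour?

151

You could draw 15 of every colour without reaching 16 of any — 150 in all.
One more forces 16 of some colour, so 150 + 1 = 151.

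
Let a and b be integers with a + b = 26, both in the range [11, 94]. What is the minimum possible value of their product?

For a fixed sum, ab is smallest when a and b are as far apart as possible.
The extreme feasible split is a = 11, b = 15, giving ab = 165.

165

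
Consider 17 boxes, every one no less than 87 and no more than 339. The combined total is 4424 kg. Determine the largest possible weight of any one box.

Maximizing one value means minimizing the remaining 16.
The other 16 contribute at least 16 × 87 = 1392, leaving at most 4424 − 1392 = 3032.
But each box is capped at 339, so the maximum is 339.
Achievable: one at 339 and the other 16 totalling 4085, which fits since 16 × 87 ≤ 4085 ≤ 16 × 339.

339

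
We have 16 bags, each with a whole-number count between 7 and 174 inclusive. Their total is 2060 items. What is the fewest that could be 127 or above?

Suppose at most 16 − j of them reach 127; then j values are ≤ 126 and the rest ≤ 174.
The total is then ≤ 126·j + 174·(16 − j) = 2784 − 48j. For this to be ≥ 2060 we need j ≤ 15, so at least 16 − 15 = 1 must reach 127.
Exactly 1 works: 1 value at 174 and 15 at 126 total 2064; lower one of the high values by 4 (still ≥ 127) to hit 2060.

1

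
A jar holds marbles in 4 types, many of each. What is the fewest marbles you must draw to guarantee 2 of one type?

5

In the worst case you draw 1 of each of the 4 types: 4 × 1 = 4.
One more forces 2 of some type, so 4 + 1 = 5.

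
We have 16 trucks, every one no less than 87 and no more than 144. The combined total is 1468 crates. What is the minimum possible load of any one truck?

87

Minimizing one value means maximizing the remaining 15.
The other 15 can take up 15 × 144 = 2160 ≥ 1468 − 87, so one truck can sit at its floor of 87.
Achievable: one at 87 and the other 15 totalling 1381, which fits since 15 × 87 ≤ 1381 ≤ 15 × 144.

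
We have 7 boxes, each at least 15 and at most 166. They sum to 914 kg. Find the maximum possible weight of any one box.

166

Maximizing one value means minimizing the remaining 6.
The other 6 contribute at least 6 × 15 = 90, leaving at most 914 − 90 = 824.
But each box is capped at 166, so the maximum is 166.
Achievable: one at 166 and the other 6 totalling 748, which fits since 6 × 15 ≤ 748 ≤ 6 × 166.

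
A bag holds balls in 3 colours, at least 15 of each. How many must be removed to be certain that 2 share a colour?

4

In the worst case you draw 1 of each of the 3 colours: 3 × 1 = 3.
One more forces 2 of some colour, so 3 + 1 = 4.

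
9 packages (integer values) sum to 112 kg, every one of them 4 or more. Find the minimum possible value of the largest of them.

If every one of the 9 were at most 12, the total would be at most 9 × 12 = 108 < 112.
Taking 5 copies of 12 and 4 copies of 13 gives exactly 112, so 13 is attained.

13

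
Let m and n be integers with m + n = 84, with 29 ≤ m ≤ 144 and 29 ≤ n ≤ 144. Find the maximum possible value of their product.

1764

With m + n fixed, mn peaks when the two are closest together.
Taking m = 42 and n = 42 (both in [29, 144]) gives mn = 1764.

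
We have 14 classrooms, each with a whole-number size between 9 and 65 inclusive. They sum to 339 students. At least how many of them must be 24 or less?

1

Let j be the number exceeding 24. Then the total is ≥ 25·j + 9·(14 − j) = 126 + 16j.
So 16j ≤ 213 and j ≤ 13; hence at least 14 − 13 = 1 are ≤ 24.
Exactly 1 works: 1 value at 9 and 13 at 25 total 334; raise one of the low values by 5 (still ≤ 24) to hit 339.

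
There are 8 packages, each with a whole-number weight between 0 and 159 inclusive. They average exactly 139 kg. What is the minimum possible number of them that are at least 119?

The total is 8 × 139 = 1112.
Suppose at most 8 − j of them reach 119; then j values are ≤ 118 and the rest ≤ 159.
The total is then ≤ 118·j + 159·(8 − j) = 1272 − 41j. For this to be ≥ 1112 we need j ≤ 3, so at least 8 − 3 = 5 must reach 119.
Exactly 5 works: 5 values at 159 and 3 at 118 total 1149; lower one of the high values by 37 (still ≥ 119) to hit 1112.

5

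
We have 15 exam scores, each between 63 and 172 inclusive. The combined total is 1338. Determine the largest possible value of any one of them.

172

To make one score as large as possible, make the other 14 as small as possible.
The other 14 contribute at least 14 × 63 = 882, leaving at most 1338 − 882 = 456.
But each score is capped at 172, so the maximum is 172.
Achievable: one at 172 and the other 14 totalling 1166, which fits since 14 × 63 ≤ 1166 ≤ 14 × 172.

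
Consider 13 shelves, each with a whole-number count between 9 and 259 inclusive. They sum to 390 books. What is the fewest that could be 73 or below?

If only k of them are at most 73, the other 13 − k are at least 74, so the total is at least (13 − k)·74 + k·9.
This is ≤ 390, so (13 − k)·74 + 9k ≤ 390, which gives k ≥ 9.
Exactly 9 works: 9 values at 9 and 4 at 74 total 377; raise one of the low values by 13 (still ≤ 73) to hit 390.

9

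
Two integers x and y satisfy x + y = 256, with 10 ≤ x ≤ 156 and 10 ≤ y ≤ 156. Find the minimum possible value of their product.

xy = x(256 − x) is concave in x, so over [100, 156] it is minimized at an endpoint.
At the endpoint x = 100, y = 256 − 100 = 156, so xy = 100 × 156 = 15600.

15600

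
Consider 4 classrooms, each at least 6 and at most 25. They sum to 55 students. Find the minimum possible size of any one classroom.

Minimizing one value means maximizing the remaining 3.
The other 3 can take up 3 × 25 = 75 ≥ 55 − 6, so one classroom can sit at its floor of 6.
Achievable: one at 6 and the other 3 totalling 49, which fits since 3 × 6 ≤ 49 ≤ 3 × 25.

6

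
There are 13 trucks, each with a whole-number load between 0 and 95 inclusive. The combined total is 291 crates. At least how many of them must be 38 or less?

6

If only k of them are at most 38, the other 13 − k are at least 39, so the total is at least (13 − k)·39 + k·0.
This is ≤ 291, so (13 − k)·39 + 0k ≤ 291, which gives k ≥ 6.
Exactly 6 works: 6 values at 0 and 7 at 39 total 273; raise one of the low values by 18 (still ≤ 38) to hit 291.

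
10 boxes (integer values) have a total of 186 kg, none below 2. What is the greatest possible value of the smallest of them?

If every one of the 10 were at least 19, the total would be at least 10 × 19 = 190 > 186.
Achievable: 4 of them at 18 and 6 at 19 total 186.

18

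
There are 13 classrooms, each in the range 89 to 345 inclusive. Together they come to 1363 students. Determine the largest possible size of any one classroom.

295

To make one classroom as large as possible, make the other 12 as small as possible.
The other 12 contribute at least 12 × 89 = 1068, leaving at most 1363 − 1068 = 295.
Since 295 ≤ 345, this is achievable: one at 295 and 12 at 89.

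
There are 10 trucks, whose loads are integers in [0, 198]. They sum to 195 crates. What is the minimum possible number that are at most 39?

Let j be the number exceeding 39. Then the total is ≥ 40·j + 0·(10 − j) = 0 + 40j.
So 40j ≤ 195 and j ≤ 4; hence at least 10 − 4 = 6 are ≤ 39.
Exactly 6 works: 6 values at 0 and 4 at 40 total 160; raise one of the low values by 35 (still ≤ 39) to hit 195.

6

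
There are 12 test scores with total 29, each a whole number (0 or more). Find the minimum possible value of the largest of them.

If every one of the 12 were at most 2, the total would be at most 12 × 2 = 24 < 29.
Equality holds with 5 values of 3 and 7 values of 2.

3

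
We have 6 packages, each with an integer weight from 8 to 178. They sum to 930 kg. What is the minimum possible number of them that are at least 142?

If only k of them are at least 142, the other 6 − k are at most 141, so the total is at most k·178 + (6 − k)·141.
This must reach 930, so k·178 + (6 − k)·141 ≥ 930, giving k ≥ 3.
Exactly 3 works: 3 values at 178 and 3 at 141 total 957; lower one of the high values by 27 (still ≥ 142) to hit 930.

3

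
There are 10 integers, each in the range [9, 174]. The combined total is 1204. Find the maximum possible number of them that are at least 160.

If k of the values are ≥ 160, the total is ≥ 160k + 9(10 − k).
Setting 160k + 9(10 − k) ≤ 1204 gives 151k ≤ 1114, so k ≤ 7.
k = 7 is achieved by 7 values at 160 and 3 at 9, total 1147; add 57 to one value (staying below 160) to reach 1204.

7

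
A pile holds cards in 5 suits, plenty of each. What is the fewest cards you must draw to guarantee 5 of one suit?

In the worst case you draw 4 of each of the 5 suits: 5 × 4 = 20.
One more forces 5 of some suit, so 20 + 1 = 21.

21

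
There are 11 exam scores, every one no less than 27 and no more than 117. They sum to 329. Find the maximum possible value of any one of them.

To make one score as large as possible, make the other 10 as small as possible.
The other 10 contribute at least 10 × 27 = 270, leaving at most 329 − 270 = 59.
Since 59 ≤ 117, this is achievable: one at 59 and 10 at 27.

59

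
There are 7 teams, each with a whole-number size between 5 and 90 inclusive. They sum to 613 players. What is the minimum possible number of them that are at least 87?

3

Suppose at most 7 − j of them reach 87; then j values are ≤ 86 and the rest ≤ 90.
The total is then ≤ 86·j + 90·(7 − j) = 630 − 4j. For this to be ≥ 613 we need j ≤ 4, so at least 7 − 4 = 3 must reach 87.
Exactly 3 works: 3 values at 90 and 4 at 86 total 614; lower one of the high values by 1 (still ≥ 87) to hit 613.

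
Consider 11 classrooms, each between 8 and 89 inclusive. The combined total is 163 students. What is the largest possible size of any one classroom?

Maximizing one value means minimizing the remaining 10.
The other 10 contribute at least 10 × 8 = 80, leaving at most 163 − 80 = 83.
Since 83 ≤ 89, this is achievable: one at 83 and 10 at 8.

83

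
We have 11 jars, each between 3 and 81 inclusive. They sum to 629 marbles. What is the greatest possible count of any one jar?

81

Maximizing one value means minimizing the remaining 10.
The other 10 contribute at least 10 × 3 = 30, leaving at most 629 − 30 = 599.
But each jar is capped at 81, so the maximum is 81.
Achievable: one at 81 and the other 10 totalling 548, which fits since 10 × 3 ≤ 548 ≤ 10 × 81.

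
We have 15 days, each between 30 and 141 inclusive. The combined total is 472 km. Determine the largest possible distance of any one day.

To make one day as large as possible, make the other 14 as small as possible.
The other 14 contribute at least 14 × 30 = 420, leaving at most 472 − 420 = 52.
Since 52 ≤ 141, this is achievable: one at 52 and 14 at 30.

52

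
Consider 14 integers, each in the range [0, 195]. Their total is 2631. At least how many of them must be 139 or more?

13

Each value short of 139 is at most 138, costing at least 195 − 138 = 57 against the maximum total of 2730.
We can afford to lose at most 2730 − 2631 = 99, so at most ⌊99/57⌋ = 1 fall short, and at least 13 are ≥ 139.
Exactly 13 works: 13 values at 195 and 1 at 138 total 2673; lower one of the high values by 42 (still ≥ 139) to hit 2631.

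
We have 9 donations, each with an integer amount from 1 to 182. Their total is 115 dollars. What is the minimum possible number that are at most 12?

1

Each value above 12 is at least 13, contributing at least 13 − 1 = 12 above the floor 1.
The sum exceeds the floor total 9 by 106, so at most ⌊106/12⌋ = 8 exceed 12, and at least 1 are ≤ 12.
Exactly 1 works: 1 value at 1 and 8 at 13 total 105; raise one of the low values by 10 (still ≤ 12) to hit 115.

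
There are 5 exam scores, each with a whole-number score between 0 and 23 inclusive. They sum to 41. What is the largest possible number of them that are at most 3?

3

Suppose k of them are at most 3. Those contribute at most 3 each and the rest at most 23 each.
So the total is at most 3k + 23(5 − k) = 115 − 20k. This must still be ≥ 41, so k ≤ 3.
k = 3 is achieved by 3 values at 3 and 2 at 23, total 55; lower one of the 23's by 14 (still > 3) to reach 41.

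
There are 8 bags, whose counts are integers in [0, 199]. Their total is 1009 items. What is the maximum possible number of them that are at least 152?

6

Suppose k of them are at least 152. Those contribute at least 152 each and the other 8 − k at least 0 each.
So the total is at least 152k + 0(8 − k) = 0 + 152k. This must be ≤ 1009, giving k ≤ 6.
k = 6 is achieved by 6 values at 152 and 2 at 0, total 912; add 97 to one value (staying below 152) to reach 1009.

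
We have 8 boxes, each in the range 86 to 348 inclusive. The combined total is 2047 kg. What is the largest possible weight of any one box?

To make one box as large as possible, make the other 7 as small as possible.
The other 7 contribute at least 7 × 86 = 602, leaving at most 2047 − 602 = 1445.
But each box is capped at 348, so the maximum is 348.
Achievable: one at 348 and the other 7 totalling 1699, which fits since 7 × 86 ≤ 1699 ≤ 7 × 348.

348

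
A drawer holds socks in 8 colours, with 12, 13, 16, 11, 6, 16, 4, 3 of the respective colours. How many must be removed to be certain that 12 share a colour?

69

In the worst case you take as many as possible of each colour without reaching 12: 11 + 11 + 11 + 11 + 6 + 11 + 4 + 3 = 68.
The next one must give 12 of some colour, so 68 + 1 = 69.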